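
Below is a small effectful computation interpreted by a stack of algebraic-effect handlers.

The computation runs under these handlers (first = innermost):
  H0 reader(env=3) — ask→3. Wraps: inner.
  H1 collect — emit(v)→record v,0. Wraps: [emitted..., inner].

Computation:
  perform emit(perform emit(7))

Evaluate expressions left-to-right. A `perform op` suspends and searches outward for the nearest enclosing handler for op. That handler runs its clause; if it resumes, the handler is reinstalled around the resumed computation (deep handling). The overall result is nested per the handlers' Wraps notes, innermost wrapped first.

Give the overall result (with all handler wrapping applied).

Answer: [7, 0, 0]

Working:
emit(7) @ H1 ⇒ out+=7
emit(0) @ H1 ⇒ out+=0
H0 returns 0
H1 returns [7, 0, 0]
= [7, 0, 0]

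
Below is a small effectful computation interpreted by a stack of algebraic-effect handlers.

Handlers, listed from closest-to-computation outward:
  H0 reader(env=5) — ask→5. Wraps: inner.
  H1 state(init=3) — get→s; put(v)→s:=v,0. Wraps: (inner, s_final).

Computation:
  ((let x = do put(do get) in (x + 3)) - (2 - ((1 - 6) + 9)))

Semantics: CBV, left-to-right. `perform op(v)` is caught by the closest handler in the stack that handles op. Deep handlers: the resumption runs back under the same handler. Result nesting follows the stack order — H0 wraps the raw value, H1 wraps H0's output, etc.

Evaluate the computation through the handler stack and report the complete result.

Evaluation trace:
get @ H1 ⇒ 3
put(3) @ H1 ⇒ s:=3
H0 returns 5
H1 returns (5, 3)
= (5, 3)

Answer: (5, 3)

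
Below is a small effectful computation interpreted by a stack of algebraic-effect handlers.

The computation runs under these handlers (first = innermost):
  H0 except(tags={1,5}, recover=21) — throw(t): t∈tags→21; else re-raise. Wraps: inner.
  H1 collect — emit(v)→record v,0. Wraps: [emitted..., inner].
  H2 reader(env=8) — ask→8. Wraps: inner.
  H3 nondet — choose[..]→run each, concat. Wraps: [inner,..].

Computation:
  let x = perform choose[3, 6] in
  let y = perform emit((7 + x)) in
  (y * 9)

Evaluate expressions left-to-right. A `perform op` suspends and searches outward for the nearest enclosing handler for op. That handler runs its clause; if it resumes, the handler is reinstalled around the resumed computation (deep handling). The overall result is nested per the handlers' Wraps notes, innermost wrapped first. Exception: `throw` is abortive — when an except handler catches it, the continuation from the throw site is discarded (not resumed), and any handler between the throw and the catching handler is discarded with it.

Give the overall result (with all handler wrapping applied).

Answer: [[10, 0], [13, 0]]

Step-by-step:
choose[3, 6] @ H3
  branch[0] choose=3:
    emit(10) @ H1 ⇒ out+=10
    H0 returns 0
    H1 returns [10, 0]
    H2 returns [10, 0]
    H3 returns [[10, 0]]
  branch[1] choose=6:
    emit(13) @ H1 ⇒ out+=13
    H0 returns 0
    H1 returns [13, 0]
    H2 returns [13, 0]
    H3 returns [[13, 0]]
= [[10, 0], [13, 0]]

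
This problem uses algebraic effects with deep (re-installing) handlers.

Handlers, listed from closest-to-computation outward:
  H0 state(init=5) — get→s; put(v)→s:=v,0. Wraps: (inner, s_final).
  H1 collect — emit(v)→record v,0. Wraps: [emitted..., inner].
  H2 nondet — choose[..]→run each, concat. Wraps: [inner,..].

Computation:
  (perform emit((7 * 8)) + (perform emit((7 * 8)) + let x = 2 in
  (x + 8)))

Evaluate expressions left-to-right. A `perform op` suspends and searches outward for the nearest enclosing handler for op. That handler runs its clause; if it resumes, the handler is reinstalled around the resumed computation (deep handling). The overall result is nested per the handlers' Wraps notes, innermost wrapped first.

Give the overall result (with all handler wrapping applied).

Answer: [[56, 56, (10, 5)]]

Working:
emit(56) @ H1 ⇒ out+=56
emit(56) @ H1 ⇒ out+=56
H0 returns (10, 5)
H1 returns [56, 56, (10, 5)]
H2 returns [[56, 56, (10, 5)]]
= [[56, 56, (10, 5)]]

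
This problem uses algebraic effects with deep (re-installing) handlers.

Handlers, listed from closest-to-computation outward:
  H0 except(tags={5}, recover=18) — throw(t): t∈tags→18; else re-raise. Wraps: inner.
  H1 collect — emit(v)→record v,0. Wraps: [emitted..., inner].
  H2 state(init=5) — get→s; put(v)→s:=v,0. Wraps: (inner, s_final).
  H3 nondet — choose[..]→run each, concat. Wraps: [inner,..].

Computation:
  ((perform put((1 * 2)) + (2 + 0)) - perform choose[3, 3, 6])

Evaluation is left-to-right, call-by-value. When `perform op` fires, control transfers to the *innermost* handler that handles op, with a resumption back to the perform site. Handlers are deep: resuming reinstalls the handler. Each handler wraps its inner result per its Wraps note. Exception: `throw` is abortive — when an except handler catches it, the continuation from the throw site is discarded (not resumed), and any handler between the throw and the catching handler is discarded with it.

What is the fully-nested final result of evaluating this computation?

Answer: [([-1], 2), ([-1], 2), ([-4], 2)]

Evaluation trace:
put(2) @ H2 ⇒ s:=2
choose[3, 3, 6] @ H3
  branch[0] choose=3:
    H0 returns -1
    H1 returns [-1]
    H2 returns ([-1], 2)
    H3 returns [([-1], 2)]
  branch[1] choose=3:
    H0 returns -1
    H1 returns [-1]
    H2 returns ([-1], 2)
    H3 returns [([-1], 2)]
  branch[2] choose=6:
    H0 returns -4
    H1 returns [-4]
    H2 returns ([-4], 2)
    H3 returns [([-4], 2)]
= [([-1], 2), ([-1], 2), ([-4], 2)]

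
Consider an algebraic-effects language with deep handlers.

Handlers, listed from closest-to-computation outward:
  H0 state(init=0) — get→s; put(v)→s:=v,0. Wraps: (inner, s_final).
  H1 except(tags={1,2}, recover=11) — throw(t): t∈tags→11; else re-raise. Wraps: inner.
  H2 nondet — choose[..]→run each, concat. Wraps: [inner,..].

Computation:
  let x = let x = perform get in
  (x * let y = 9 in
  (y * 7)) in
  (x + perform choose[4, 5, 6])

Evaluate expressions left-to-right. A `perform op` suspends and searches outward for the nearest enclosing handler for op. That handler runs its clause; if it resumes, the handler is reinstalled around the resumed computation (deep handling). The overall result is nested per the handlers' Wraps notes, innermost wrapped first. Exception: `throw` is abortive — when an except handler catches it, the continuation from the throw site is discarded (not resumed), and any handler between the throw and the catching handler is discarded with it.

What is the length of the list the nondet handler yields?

Working:
get @ H0 ⇒ 0
choose[4, 5, 6] @ H2
  branch[0] choose=4:
    H0 returns (4, 0)
    H1 returns (4, 0)
    H2 returns [(4, 0)]
  branch[1] choose=5:
    H0 returns (5, 0)
    H1 returns (5, 0)
    H2 returns [(5, 0)]
  branch[2] choose=6:
    H0 returns (6, 0)
    H1 returns (6, 0)
    H2 returns [(6, 0)]
= [(4, 0), (5, 0), (6, 0)]

Answer: 3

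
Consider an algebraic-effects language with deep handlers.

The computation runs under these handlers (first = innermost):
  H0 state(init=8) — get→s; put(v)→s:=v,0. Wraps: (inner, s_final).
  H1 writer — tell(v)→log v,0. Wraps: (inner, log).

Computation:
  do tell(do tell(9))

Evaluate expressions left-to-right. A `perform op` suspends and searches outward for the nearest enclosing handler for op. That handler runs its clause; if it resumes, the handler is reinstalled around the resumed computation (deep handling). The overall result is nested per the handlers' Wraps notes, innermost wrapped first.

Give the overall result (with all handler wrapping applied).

Working:
tell(9) @ H1 ⇒ log+=9
tell(0) @ H1 ⇒ log+=0
H0 returns (0, 8)
H1 returns ((0, 8), (9, 0))
= ((0, 8), (9, 0))

Answer: ((0, 8), (9, 0))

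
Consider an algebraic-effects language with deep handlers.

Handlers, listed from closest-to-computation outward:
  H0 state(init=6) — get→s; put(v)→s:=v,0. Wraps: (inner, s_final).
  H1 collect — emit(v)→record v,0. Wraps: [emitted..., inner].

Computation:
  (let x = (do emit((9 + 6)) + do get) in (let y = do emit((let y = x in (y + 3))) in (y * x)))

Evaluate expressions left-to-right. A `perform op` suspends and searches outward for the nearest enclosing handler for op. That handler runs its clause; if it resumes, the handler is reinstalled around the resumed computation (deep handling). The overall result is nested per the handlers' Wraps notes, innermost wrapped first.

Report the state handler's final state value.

Answer: 6

Working:
emit(15) @ H1 ⇒ out+=15
get @ H0 ⇒ 6
emit(9) @ H1 ⇒ out+=9
H0 returns (0, 6)
H1 returns [15, 9, (0, 6)]
= [15, 9, (0, 6)]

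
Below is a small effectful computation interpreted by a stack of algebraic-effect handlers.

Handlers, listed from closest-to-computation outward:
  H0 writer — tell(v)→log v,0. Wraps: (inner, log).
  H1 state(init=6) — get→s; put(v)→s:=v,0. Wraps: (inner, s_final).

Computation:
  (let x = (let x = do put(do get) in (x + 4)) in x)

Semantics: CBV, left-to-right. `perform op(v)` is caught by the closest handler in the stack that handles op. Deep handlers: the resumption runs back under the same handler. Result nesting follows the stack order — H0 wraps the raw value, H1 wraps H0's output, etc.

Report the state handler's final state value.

Answer: 6

Working:
get @ H1 ⇒ 6
put(6) @ H1 ⇒ s:=6
H0 returns (4, ())
H1 returns ((4, ()), 6)
= ((4, ()), 6)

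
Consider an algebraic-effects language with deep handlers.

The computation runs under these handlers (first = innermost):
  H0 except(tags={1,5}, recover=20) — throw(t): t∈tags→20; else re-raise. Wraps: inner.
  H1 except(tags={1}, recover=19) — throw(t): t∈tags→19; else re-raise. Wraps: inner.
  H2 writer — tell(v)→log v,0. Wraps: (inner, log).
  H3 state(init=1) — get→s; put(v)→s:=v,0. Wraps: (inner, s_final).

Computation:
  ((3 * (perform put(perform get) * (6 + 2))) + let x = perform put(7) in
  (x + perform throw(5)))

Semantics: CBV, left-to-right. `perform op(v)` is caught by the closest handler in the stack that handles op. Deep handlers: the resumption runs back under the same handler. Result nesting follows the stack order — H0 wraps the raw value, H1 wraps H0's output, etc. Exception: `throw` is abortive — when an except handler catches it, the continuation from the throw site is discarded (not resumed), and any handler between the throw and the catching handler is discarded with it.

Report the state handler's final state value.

Answer: 7

Step-by-step:
get @ H3 ⇒ 1
put(1) @ H3 ⇒ s:=1
put(7) @ H3 ⇒ s:=7
throw(5) @ H0 caught ⇒ 20
H1 returns 20
H2 returns (20, ())
H3 returns ((20, ()), 7)
= ((20, ()), 7)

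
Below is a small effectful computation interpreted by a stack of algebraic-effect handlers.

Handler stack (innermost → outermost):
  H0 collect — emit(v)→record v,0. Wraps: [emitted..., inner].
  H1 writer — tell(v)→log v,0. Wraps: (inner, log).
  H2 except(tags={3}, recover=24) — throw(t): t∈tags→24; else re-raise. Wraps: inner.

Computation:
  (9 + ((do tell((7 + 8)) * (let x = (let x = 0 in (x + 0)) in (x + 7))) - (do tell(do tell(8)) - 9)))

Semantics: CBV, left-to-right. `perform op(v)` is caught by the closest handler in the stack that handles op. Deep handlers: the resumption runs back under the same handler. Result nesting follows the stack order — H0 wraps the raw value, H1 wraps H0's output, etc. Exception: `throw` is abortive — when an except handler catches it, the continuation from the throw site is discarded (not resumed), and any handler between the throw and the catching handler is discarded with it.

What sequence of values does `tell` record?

Answer: (15, 8, 0)

Step-by-step:
tell(15) @ H1 ⇒ log+=15
tell(8) @ H1 ⇒ log+=8
tell(0) @ H1 ⇒ log+=0
H0 returns [18]
H1 returns ([18], (15, 8, 0))
H2 returns ([18], (15, 8, 0))
= ([18], (15, 8, 0))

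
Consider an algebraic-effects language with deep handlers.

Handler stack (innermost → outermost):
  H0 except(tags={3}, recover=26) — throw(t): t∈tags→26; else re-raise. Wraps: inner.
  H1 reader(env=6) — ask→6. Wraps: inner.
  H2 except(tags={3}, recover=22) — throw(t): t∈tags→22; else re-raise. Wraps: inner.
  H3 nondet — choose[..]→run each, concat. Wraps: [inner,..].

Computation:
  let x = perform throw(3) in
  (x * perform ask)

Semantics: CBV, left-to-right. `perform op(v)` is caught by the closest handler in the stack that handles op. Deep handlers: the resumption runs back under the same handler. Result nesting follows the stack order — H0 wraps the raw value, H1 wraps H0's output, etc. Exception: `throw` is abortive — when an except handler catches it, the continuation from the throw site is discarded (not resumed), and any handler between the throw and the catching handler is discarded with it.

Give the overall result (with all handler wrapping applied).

Evaluation trace:
throw(3) @ H0 caught ⇒ 26
H1 returns 26
H2 returns 26
H3 returns [26]
= [26]

Answer: [26]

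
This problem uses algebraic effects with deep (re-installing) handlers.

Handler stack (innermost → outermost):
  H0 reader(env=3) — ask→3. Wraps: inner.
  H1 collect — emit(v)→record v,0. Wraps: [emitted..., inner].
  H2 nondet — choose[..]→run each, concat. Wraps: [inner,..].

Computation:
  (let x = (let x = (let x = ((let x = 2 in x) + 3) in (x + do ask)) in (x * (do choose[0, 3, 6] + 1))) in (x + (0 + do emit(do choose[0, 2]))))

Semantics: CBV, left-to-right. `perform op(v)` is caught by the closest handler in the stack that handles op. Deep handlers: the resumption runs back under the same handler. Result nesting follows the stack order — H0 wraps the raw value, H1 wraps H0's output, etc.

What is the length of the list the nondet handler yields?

Working:
ask @ H0 ⇒ 3
choose[0, 3, 6] @ H2
  branch[0] choose=0:
    choose[0, 2] @ H2
      branch[0] choose=0:
        emit(0) @ H1 ⇒ out+=0
        H0 returns 8
        H1 returns [0, 8]
        H2 returns [[0, 8]]
      branch[1] choose=2:
        emit(2) @ H1 ⇒ out+=2
        H0 returns 8
        H1 returns [2, 8]
        H2 returns [[2, 8]]
  branch[1] choose=3:
    choose[0, 2] @ H2
      branch[0] choose=0:
        emit(0) @ H1 ⇒ out+=0
        H0 returns 32
        H1 returns [0, 32]
        H2 returns [[0, 32]]
      branch[1] choose=2:
        emit(2) @ H1 ⇒ out+=2
        H0 returns 32
        H1 returns [2, 32]
        H2 returns [[2, 32]]
  branch[2] choose=6:
    choose[0, 2] @ H2
      branch[0] choose=0:
        emit(0) @ H1 ⇒ out+=0
        H0 returns 56
        H1 returns [0, 56]
        H2 returns [[0, 56]]
      branch[1] choose=2:
        emit(2) @ H1 ⇒ out+=2
        H0 returns 56
        H1 returns [2, 56]
        H2 returns [[2, 56]]
= [[0, 8], [2, 8], [0, 32], [2, 32], [0, 56], [2, 56]]

Answer: 6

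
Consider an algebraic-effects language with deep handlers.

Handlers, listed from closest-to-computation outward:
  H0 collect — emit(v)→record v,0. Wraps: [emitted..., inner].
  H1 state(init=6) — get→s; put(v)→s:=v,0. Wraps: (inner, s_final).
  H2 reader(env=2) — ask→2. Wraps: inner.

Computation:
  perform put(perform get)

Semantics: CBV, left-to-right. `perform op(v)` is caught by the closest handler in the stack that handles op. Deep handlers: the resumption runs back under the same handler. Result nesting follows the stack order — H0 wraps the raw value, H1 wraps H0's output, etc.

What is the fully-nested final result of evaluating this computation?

Step-by-step:
get @ H1 ⇒ 6
put(6) @ H1 ⇒ s:=6
H0 returns [0]
H1 returns ([0], 6)
H2 returns ([0], 6)
= ([0], 6)

Answer: ([0], 6)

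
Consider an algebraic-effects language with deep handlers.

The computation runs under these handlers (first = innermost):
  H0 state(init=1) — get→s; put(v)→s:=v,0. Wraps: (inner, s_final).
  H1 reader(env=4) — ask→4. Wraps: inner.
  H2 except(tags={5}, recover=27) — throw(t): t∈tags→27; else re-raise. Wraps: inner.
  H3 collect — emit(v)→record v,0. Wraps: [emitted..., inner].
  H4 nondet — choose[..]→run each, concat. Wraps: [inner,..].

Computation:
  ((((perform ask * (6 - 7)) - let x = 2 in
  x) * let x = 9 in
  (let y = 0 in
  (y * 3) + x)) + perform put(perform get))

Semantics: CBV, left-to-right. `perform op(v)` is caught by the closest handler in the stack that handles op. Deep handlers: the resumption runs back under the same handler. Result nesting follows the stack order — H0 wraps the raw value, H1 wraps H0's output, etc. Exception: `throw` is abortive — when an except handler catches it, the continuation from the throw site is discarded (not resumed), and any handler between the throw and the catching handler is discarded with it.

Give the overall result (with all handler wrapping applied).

Answer: [[(-54, 1)]]

Evaluation trace:
ask @ H1 ⇒ 4
get @ H0 ⇒ 1
put(1) @ H0 ⇒ s:=1
H0 returns (-54, 1)
H1 returns (-54, 1)
H2 returns (-54, 1)
H3 returns [(-54, 1)]
H4 returns [[(-54, 1)]]
= [[(-54, 1)]]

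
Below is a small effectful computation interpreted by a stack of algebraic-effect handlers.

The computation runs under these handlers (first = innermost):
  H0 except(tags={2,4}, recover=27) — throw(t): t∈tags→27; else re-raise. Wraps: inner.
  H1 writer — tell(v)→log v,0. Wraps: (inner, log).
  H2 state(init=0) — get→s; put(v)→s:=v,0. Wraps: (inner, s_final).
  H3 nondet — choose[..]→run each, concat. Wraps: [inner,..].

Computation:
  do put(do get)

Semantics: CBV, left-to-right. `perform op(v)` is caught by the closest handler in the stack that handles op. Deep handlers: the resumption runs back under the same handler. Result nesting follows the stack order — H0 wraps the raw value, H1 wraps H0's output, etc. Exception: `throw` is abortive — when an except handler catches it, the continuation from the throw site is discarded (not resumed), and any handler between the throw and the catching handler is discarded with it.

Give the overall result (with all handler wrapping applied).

Working:
get @ H2 ⇒ 0
put(0) @ H2 ⇒ s:=0
H0 returns 0
H1 returns (0, ())
H2 returns ((0, ()), 0)
H3 returns [((0, ()), 0)]
= [((0, ()), 0)]

Answer: [((0, ()), 0)]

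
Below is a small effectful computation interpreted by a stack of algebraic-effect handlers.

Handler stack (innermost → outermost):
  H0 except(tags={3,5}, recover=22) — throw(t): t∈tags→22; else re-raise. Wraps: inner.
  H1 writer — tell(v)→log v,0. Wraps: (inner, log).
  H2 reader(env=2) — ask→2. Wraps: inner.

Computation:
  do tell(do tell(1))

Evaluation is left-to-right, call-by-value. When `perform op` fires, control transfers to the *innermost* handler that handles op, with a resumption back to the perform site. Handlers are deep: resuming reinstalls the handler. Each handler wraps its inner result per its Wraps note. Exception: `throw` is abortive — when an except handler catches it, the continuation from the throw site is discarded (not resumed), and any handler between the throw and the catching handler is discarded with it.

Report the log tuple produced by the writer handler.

Answer: (1, 0)

Evaluation trace:
tell(1) @ H1 ⇒ log+=1
tell(0) @ H1 ⇒ log+=0
H0 returns 0
H1 returns (0, (1, 0))
H2 returns (0, (1, 0))
= (0, (1, 0))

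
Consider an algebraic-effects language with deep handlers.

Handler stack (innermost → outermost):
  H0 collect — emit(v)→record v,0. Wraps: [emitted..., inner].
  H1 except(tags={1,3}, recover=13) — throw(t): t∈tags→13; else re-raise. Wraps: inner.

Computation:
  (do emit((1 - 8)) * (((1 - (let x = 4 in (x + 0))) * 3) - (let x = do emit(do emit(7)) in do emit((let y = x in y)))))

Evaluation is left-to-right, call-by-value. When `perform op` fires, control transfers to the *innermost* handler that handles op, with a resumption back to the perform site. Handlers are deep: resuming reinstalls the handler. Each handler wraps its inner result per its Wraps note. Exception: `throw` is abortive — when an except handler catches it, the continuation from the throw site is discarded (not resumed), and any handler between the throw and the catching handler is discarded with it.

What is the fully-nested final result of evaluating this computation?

Step-by-step:
emit(-7) @ H0 ⇒ out+=-7
emit(7) @ H0 ⇒ out+=7
emit(0) @ H0 ⇒ out+=0
emit(0) @ H0 ⇒ out+=0
H0 returns [-7, 7, 0, 0, 0]
H1 returns [-7, 7, 0, 0, 0]
= [-7, 7, 0, 0, 0]

Answer: [-7, 7, 0, 0, 0]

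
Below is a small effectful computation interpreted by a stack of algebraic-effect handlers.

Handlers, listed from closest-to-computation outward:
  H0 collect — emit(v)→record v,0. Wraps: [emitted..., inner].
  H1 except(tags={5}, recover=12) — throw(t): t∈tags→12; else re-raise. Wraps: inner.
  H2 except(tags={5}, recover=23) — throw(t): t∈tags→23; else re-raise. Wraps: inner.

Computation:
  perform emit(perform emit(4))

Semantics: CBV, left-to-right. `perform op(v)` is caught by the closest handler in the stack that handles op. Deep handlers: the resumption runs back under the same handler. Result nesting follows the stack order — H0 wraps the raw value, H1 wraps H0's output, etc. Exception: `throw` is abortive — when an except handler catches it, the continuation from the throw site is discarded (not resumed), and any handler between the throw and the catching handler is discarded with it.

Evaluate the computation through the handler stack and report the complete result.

Answer: [4, 0, 0]

Working:
emit(4) @ H0 ⇒ out+=4
emit(0) @ H0 ⇒ out+=0
H0 returns [4, 0, 0]
H1 returns [4, 0, 0]
H2 returns [4, 0, 0]
= [4, 0, 0]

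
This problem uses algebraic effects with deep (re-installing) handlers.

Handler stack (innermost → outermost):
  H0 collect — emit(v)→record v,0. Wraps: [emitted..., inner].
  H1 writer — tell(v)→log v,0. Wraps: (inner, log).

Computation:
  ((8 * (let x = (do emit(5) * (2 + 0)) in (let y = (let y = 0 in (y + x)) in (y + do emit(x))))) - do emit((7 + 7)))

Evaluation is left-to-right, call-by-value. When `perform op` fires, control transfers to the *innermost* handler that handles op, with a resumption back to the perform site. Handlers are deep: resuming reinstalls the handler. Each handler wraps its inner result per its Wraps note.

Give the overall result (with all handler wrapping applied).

Working:
emit(5) @ H0 ⇒ out+=5
emit(0) @ H0 ⇒ out+=0
emit(14) @ H0 ⇒ out+=14
H0 returns [5, 0, 14, 0]
H1 returns ([5, 0, 14, 0], ())
= ([5, 0, 14, 0], ())

Answer: ([5, 0, 14, 0], ())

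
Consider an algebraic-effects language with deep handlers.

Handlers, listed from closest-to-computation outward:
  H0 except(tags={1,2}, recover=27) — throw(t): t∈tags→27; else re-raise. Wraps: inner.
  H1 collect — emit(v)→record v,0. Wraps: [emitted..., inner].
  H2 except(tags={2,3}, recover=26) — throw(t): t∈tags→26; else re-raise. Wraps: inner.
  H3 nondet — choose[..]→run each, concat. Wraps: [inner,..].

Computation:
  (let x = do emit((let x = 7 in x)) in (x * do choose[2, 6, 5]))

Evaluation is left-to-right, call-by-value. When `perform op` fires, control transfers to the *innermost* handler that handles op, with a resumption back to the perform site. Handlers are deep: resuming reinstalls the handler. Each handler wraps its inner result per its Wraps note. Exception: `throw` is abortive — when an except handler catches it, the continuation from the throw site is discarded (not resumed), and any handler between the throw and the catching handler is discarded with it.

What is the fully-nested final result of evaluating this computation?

Answer: [[7, 0], [7, 0], [7, 0]]

Evaluation trace:
emit(7) @ H1 ⇒ out+=7
choose[2, 6, 5] @ H3
  branch[0] choose=2:
    H0 returns 0
    H1 returns [7, 0]
    H2 returns [7, 0]
    H3 returns [[7, 0]]
  branch[1] choose=6:
    H0 returns 0
    H1 returns [7, 0]
    H2 returns [7, 0]
    H3 returns [[7, 0]]
  branch[2] choose=5:
    H0 returns 0
    H1 returns [7, 0]
    H2 returns [7, 0]
    H3 returns [[7, 0]]
= [[7, 0], [7, 0], [7, 0]]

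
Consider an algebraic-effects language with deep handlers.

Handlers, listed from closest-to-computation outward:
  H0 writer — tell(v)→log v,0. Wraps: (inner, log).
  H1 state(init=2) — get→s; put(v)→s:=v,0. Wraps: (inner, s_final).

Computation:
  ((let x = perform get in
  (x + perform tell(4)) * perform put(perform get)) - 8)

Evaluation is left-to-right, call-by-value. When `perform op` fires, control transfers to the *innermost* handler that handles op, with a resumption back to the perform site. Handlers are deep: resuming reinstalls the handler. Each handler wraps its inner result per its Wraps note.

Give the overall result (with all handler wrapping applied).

Answer: ((-8, (4)), 2)

Evaluation trace:
get @ H1 ⇒ 2
tell(4) @ H0 ⇒ log+=4
get @ H1 ⇒ 2
put(2) @ H1 ⇒ s:=2
H0 returns (-8, (4))
H1 returns ((-8, (4)), 2)
= ((-8, (4)), 2)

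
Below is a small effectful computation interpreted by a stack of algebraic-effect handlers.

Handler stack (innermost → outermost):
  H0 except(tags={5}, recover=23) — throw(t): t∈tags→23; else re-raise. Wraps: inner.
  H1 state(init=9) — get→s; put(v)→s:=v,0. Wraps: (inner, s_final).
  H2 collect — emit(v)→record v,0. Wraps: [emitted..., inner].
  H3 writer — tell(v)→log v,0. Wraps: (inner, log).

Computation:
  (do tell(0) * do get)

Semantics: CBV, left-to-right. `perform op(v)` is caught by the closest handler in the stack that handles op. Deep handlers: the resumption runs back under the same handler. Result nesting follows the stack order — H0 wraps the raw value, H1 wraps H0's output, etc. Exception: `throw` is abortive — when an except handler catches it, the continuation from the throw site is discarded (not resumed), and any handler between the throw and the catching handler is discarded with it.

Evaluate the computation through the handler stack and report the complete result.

Working:
tell(0) @ H3 ⇒ log+=0
get @ H1 ⇒ 9
H0 returns 0
H1 returns (0, 9)
H2 returns [(0, 9)]
H3 returns ([(0, 9)], (0))
= ([(0, 9)], (0))

Answer: ([(0, 9)], (0))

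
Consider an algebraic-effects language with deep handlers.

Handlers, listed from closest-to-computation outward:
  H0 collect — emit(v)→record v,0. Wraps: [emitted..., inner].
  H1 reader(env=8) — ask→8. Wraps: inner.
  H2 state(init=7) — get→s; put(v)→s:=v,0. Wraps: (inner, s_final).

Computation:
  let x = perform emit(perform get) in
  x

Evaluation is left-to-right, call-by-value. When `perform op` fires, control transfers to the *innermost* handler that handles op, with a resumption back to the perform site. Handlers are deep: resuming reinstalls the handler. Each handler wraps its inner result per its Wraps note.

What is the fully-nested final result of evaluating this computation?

Answer: ([7, 0], 7)

Evaluation trace:
get @ H2 ⇒ 7
emit(7) @ H0 ⇒ out+=7
H0 returns [7, 0]
H1 returns [7, 0]
H2 returns ([7, 0], 7)
= ([7, 0], 7)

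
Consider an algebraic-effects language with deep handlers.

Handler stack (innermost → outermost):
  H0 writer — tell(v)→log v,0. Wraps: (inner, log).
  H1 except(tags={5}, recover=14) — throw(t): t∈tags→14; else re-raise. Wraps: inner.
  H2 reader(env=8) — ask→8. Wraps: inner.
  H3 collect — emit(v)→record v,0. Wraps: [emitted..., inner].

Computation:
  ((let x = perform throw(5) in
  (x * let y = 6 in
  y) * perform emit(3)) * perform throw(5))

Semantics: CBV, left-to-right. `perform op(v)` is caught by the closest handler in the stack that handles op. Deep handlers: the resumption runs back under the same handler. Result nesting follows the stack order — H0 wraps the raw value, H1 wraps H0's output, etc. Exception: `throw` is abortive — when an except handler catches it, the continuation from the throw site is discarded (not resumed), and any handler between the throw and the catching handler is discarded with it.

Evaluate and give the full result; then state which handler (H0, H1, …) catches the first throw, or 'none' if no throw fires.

Evaluation trace:
throw(5) @ H1 caught ⇒ 14
H2 returns 14
H3 returns [14]
= [14]

Answer: [14] ; first throw caught by: H1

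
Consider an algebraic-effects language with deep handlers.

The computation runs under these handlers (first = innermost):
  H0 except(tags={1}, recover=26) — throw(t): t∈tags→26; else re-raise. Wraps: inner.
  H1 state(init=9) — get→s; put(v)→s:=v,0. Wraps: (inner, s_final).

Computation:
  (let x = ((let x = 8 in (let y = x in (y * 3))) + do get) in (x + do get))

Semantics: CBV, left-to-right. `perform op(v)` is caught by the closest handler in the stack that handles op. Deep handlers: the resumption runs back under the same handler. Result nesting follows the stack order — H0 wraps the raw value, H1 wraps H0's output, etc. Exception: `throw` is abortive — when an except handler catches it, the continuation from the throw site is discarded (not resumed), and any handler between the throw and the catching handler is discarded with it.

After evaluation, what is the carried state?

Working:
get @ H1 ⇒ 9
get @ H1 ⇒ 9
H0 returns 42
H1 returns (42, 9)
= (42, 9)

Answer: 9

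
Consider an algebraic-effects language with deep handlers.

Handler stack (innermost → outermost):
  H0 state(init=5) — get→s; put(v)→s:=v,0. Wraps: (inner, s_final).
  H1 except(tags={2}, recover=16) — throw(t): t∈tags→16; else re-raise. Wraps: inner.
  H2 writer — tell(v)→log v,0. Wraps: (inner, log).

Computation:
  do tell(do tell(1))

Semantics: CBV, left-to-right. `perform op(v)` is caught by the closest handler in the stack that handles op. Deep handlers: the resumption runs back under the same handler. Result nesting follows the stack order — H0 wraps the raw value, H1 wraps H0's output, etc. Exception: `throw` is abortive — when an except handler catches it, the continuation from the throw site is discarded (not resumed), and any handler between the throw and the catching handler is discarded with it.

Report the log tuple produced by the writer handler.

Evaluation trace:
tell(1) @ H2 ⇒ log+=1
tell(0) @ H2 ⇒ log+=0
H0 returns (0, 5)
H1 returns (0, 5)
H2 returns ((0, 5), (1, 0))
= ((0, 5), (1, 0))

Answer: (1, 0)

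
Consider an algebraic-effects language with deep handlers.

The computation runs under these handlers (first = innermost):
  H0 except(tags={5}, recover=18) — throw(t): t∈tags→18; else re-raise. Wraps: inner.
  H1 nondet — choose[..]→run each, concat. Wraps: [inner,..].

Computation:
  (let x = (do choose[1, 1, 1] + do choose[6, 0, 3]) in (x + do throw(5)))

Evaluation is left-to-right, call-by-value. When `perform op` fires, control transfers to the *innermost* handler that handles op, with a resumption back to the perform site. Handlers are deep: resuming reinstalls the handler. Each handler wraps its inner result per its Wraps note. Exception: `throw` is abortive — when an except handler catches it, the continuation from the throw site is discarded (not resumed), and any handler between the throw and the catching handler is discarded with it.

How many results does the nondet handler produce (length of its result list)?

Answer: 9

Working:
choose[1, 1, 1] @ H1
  branch[0] choose=1:
    choose[6, 0, 3] @ H1
      branch[0] choose=6:
        throw(5) @ H0 caught ⇒ 18
        H1 returns [18]
      branch[1] choose=0:
        throw(5) @ H0 caught ⇒ 18
        H1 returns [18]
      branch[2] choose=3:
        throw(5) @ H0 caught ⇒ 18
        H1 returns [18]
  branch[1] choose=1:
    choose[6, 0, 3] @ H1
      branch[0] choose=6:
        throw(5) @ H0 caught ⇒ 18
        H1 returns [18]
      branch[1] choose=0:
        throw(5) @ H0 caught ⇒ 18
        H1 returns [18]
      branch[2] choose=3:
        throw(5) @ H0 caught ⇒ 18
        H1 returns [18]
  branch[2] choose=1:
    choose[6, 0, 3] @ H1
      branch[0] choose=6:
        throw(5) @ H0 caught ⇒ 18
        H1 returns [18]
      branch[1] choose=0:
        throw(5) @ H0 caught ⇒ 18
        H1 returns [18]
      branch[2] choose=3:
        throw(5) @ H0 caught ⇒ 18
        H1 returns [18]
= [18, 18, 18, 18, 18, 18, 18, 18, 18]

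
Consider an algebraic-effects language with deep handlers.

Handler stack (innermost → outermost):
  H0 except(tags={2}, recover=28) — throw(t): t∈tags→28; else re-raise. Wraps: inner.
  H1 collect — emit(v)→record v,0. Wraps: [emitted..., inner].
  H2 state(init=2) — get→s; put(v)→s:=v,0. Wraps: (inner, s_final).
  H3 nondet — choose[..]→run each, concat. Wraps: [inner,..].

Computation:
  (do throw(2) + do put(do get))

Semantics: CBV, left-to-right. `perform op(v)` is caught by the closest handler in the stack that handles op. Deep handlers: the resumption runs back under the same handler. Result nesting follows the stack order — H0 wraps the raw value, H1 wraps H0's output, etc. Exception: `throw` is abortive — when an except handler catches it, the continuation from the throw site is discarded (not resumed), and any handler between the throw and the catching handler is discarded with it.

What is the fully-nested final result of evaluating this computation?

Evaluation trace:
throw(2) @ H0 caught ⇒ 28
H1 returns [28]
H2 returns ([28], 2)
H3 returns [([28], 2)]
= [([28], 2)]

Answer: [([28], 2)]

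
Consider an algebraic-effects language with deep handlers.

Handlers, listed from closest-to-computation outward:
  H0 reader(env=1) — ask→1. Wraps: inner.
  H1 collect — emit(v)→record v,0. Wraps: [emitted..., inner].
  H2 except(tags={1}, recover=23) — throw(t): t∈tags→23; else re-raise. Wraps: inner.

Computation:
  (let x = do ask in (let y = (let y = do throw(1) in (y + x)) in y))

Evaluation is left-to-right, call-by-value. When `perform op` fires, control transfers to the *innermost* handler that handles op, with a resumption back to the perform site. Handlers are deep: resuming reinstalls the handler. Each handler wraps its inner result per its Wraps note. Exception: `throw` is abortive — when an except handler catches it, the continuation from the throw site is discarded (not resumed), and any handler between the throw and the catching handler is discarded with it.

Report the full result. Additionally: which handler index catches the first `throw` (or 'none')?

Answer: 23 ; first throw caught by: H2

Step-by-step:
ask @ H0 ⇒ 1
throw(1) @ H2 caught ⇒ 23
= 23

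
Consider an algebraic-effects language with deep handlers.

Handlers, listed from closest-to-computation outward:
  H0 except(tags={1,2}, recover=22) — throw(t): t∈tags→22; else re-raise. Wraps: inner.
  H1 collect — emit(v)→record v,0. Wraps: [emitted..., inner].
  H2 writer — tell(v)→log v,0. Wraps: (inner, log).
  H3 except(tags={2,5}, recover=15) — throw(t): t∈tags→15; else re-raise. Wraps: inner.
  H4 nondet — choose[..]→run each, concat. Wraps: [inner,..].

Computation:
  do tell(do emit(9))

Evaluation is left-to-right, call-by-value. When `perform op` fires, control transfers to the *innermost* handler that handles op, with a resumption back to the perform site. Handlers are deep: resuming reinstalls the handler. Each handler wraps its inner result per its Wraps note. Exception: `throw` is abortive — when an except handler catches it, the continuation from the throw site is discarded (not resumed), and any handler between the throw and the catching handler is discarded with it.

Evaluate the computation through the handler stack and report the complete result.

Answer: [([9, 0], (0))]

Step-by-step:
emit(9) @ H1 ⇒ out+=9
tell(0) @ H2 ⇒ log+=0
H0 returns 0
H1 returns [9, 0]
H2 returns ([9, 0], (0))
H3 returns ([9, 0], (0))
H4 returns [([9, 0], (0))]
= [([9, 0], (0))]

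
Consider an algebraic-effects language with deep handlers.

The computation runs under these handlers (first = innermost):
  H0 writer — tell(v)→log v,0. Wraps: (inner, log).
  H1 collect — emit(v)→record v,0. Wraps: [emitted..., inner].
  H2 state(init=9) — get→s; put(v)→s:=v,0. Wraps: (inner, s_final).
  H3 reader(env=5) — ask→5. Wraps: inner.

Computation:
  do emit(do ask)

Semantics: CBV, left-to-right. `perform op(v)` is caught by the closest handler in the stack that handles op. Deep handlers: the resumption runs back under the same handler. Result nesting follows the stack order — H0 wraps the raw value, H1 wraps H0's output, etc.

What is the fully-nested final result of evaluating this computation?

Evaluation trace:
ask @ H3 ⇒ 5
emit(5) @ H1 ⇒ out+=5
H0 returns (0, ())
H1 returns [5, (0, ())]
H2 returns ([5, (0, ())], 9)
H3 returns ([5, (0, ())], 9)
= ([5, (0, ())], 9)

Answer: ([5, (0, ())], 9)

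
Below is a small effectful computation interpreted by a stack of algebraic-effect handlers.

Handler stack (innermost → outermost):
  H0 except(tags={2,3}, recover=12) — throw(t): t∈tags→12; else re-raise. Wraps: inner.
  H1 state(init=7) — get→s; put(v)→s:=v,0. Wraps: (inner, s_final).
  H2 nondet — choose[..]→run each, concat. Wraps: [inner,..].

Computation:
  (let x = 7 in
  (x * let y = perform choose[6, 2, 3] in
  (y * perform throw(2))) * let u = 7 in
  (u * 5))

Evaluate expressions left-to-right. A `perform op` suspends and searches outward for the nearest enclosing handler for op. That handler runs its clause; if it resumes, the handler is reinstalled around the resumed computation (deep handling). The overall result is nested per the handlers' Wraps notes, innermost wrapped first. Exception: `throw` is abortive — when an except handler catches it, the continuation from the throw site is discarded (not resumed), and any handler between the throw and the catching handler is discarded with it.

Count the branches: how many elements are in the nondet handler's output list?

Answer: 3

Working:
choose[6, 2, 3] @ H2
  branch[0] choose=6:
    throw(2) @ H0 caught ⇒ 12
    H1 returns (12, 7)
    H2 returns [(12, 7)]
  branch[1] choose=2:
    throw(2) @ H0 caught ⇒ 12
    H1 returns (12, 7)
    H2 returns [(12, 7)]
  branch[2] choose=3:
    throw(2) @ H0 caught ⇒ 12
    H1 returns (12, 7)
    H2 returns [(12, 7)]
= [(12, 7), (12, 7), (12, 7)]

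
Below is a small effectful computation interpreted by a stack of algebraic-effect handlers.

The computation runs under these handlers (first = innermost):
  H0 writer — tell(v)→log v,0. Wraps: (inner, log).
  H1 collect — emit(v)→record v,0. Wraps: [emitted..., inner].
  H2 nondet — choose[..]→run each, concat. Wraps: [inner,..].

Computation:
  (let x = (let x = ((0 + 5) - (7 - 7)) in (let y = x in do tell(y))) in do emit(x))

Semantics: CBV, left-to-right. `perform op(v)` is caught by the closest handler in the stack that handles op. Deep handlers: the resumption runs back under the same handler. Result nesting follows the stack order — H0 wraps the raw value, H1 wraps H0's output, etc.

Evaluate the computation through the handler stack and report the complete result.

Evaluation trace:
tell(5) @ H0 ⇒ log+=5
emit(0) @ H1 ⇒ out+=0
H0 returns (0, (5))
H1 returns [0, (0, (5))]
H2 returns [[0, (0, (5))]]
= [[0, (0, (5))]]

Answer: [[0, (0, (5))]]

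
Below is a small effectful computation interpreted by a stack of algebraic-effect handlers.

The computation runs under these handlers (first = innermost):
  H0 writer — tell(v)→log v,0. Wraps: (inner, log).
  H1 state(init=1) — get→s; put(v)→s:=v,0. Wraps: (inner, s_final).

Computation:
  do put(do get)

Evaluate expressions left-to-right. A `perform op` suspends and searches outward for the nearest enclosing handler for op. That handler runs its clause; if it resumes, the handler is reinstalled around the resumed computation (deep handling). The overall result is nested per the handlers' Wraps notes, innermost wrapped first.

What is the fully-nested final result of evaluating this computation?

Answer: ((0, ()), 1)

Working:
get @ H1 ⇒ 1
put(1) @ H1 ⇒ s:=1
H0 returns (0, ())
H1 returns ((0, ()), 1)
= ((0, ()), 1)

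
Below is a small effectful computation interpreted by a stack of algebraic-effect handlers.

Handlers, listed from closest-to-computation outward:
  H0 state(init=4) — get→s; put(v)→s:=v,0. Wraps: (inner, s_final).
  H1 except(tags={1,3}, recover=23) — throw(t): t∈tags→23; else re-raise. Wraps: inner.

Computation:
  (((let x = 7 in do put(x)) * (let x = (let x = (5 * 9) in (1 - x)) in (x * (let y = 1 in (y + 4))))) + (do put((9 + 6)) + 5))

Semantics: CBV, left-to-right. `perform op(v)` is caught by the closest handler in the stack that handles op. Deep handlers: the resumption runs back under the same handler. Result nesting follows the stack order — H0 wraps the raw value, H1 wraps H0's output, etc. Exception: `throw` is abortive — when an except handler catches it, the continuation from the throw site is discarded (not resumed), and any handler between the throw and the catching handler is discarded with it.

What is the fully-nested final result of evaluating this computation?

Answer: (5, 15)

Evaluation trace:
put(7) @ H0 ⇒ s:=7
put(15) @ H0 ⇒ s:=15
H0 returns (5, 15)
H1 returns (5, 15)
= (5, 15)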